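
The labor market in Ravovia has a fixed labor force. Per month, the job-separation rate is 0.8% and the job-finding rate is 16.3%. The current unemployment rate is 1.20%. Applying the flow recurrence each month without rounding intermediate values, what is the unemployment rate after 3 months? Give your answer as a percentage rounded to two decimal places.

With a fixed labor force, u_{t+1} = u_t + s·(1−u_t) − f·u_t = u_t·(1−s−f) + s.
Here 1−s−f = 0.829 and s = 0.008.
u_1 = 0.012000 × 0.829 + 0.008 = 0.017948.
u_2 = 0.017948 × 0.829 + 0.008 = 0.022879.
u_3 = 0.022879 × 0.829 + 0.008 = 0.026967.

Unemployment rate after three months ≈ 2.70%.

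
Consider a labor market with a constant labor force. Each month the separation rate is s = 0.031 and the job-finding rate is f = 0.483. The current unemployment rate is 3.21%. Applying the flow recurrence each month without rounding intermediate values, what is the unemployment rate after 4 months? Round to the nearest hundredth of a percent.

With a fixed labor force, u_{t+1} = u_t + s·(1−u_t) − f·u_t = u_t·(1−s−f) + s.
Here 1−s−f = 0.486 and s = 0.031.
u_1 = 0.032100 × 0.486 + 0.031 = 0.046601.
u_2 = 0.046601 × 0.486 + 0.031 = 0.053648.
u_3 = 0.053648 × 0.486 + 0.031 = 0.057073.
u_4 = 0.057073 × 0.486 + 0.031 = 0.058737.

Unemployment rate after four months ≈ 5.87%.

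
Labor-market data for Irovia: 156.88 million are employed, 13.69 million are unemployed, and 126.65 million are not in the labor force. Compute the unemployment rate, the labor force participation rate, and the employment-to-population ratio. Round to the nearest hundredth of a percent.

Unemployment rate ≈ 8.03%; labor force participation rate ≈ 57.39%; employment-population ratio ≈ 52.78%.

Labor force = employed + unemployed = 156.88 + 13.69 = 170.57 million.
Working-age population = 170.57 + 126.65 = 297.22 million.
Unemployment rate = 13.69 / 170.57 = 8.03%.
Labor force participation rate = 170.57 / 297.22 = 57.39%.
Employment-population ratio = 156.88 / 297.22 = 52.78%.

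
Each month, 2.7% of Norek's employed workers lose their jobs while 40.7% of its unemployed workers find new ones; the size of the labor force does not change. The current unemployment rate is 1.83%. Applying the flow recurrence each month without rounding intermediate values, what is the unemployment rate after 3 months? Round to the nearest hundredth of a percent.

Unemployment rate after three months ≈ 5.42%.

With a fixed labor force, u_{t+1} = u_t + s·(1−u_t) − f·u_t = u_t·(1−s−f) + s.
Here 1−s−f = 0.566 and s = 0.027.
u_1 = 0.018300 × 0.566 + 0.027 = 0.037358.
u_2 = 0.037358 × 0.566 + 0.027 = 0.048145.
u_3 = 0.048145 × 0.566 + 0.027 = 0.054250.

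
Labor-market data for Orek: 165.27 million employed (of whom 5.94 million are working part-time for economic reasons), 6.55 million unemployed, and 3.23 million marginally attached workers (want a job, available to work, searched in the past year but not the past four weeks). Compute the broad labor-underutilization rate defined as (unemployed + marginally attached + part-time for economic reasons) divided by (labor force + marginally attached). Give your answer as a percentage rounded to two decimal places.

Broad underutilization rate ≈ 8.98%.

Labor force = 165.27 + 6.55 = 171.82 million.
Numerator = 6.55 + 3.23 + 5.94 = 15.72 million.
Denominator = 171.82 + 3.23 = 175.05 million.
Broad rate = 15.72 / 175.05 = 8.98%.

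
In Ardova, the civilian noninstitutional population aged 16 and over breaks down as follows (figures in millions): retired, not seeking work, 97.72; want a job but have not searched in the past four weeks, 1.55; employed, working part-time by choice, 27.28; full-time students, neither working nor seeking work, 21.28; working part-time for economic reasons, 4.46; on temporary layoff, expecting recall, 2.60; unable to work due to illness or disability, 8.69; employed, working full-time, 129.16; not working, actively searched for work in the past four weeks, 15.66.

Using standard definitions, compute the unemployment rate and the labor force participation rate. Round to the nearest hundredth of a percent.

Unemployment rate ≈ 10.19%; labor force participation rate ≈ 58.09%.

Employed = 27.28 + 4.46 + 129.16 = 160.90 million (anyone who worked, including part-time for economic reasons, counts as employed).
Unemployed = 2.60 + 15.66 = 18.26 million (jobless and actively searching, or on temporary layoff).
Labor force = 160.90 + 18.26 = 179.16 million.
Not in labor force = 97.72 + 1.55 + 21.28 + 8.69 = 129.24 million (those not working and not actively searching are outside the labor force — including those who want a job but have given up searching).
Civilian working-age population = 179.16 + 129.24 = 308.40 million.
Unemployment rate = 18.26 / 179.16 = 10.19%.
Labor force participation rate = 179.16 / 308.40 = 58.09%.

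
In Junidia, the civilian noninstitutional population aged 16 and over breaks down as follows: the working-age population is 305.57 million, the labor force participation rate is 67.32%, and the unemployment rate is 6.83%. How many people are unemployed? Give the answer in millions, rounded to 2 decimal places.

Labor force = 0.6732 × 305.57 = 205.71 million.
Unemployed = 0.0683 × 205.71 ≈ 14.05 million.

About 14.05 million are unemployed.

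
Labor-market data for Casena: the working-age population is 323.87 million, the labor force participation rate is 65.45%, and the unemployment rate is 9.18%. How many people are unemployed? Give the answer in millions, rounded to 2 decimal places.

About 19.46 million are unemployed.

Labor force = 0.6545 × 323.87 = 211.97 million.
Unemployed = 0.0918 × 211.97 ≈ 19.46 million.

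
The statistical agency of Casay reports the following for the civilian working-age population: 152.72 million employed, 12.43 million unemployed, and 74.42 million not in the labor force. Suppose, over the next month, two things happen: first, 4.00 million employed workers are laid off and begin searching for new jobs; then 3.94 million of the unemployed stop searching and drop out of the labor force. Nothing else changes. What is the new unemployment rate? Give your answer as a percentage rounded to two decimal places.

New unemployment rate ≈ 7.75%.

Initially, labor force = 152.72 + 12.43 = 165.15 million, so u = 12.43/165.15 = 7.53%.
After the first change, employed falls and unemployed rises by 4.00; labor force unchanged → E = 148.72, U = 16.43, labor force = 165.15 million.
After the second change, unemployed and labor force both fall by 3.94 → E = 148.72, U = 12.49, labor force = 161.21 million.
New unemployment rate = 12.49 / 161.21 = 7.75%.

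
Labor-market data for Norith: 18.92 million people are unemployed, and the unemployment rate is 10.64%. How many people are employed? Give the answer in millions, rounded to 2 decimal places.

Labor force = U / u = 18.92 / 0.1064 ≈ 177.82 million.
Employed = labor force − unemployed = 177.82 − 18.92 = 158.90 million.

About 158.90 million are employed.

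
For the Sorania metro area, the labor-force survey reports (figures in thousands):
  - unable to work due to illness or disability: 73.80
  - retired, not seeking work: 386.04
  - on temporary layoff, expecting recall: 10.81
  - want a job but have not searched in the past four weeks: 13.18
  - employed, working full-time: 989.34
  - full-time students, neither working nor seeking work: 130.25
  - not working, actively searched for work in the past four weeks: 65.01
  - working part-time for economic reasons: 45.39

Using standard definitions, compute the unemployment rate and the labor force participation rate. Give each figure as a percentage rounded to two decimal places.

Employed = 989.34 + 45.39 = 1,034.73 thousand (anyone who worked, including part-time for economic reasons, counts as employed).
Unemployed = 10.81 + 65.01 = 75.82 thousand (jobless and actively searching, or on temporary layoff).
Labor force = 1,034.73 + 75.82 = 1,110.55 thousand.
Not in labor force = 73.80 + 386.04 + 13.18 + 130.25 = 603.27 thousand (those not working and not actively searching are outside the labor force — including those who want a job but have given up searching).
Civilian working-age population = 1,110.55 + 603.27 = 1,713.82 thousand.
Unemployment rate = 75.82 / 1,110.55 = 6.83%.
Labor force participation rate = 1,110.55 / 1,713.82 = 64.80%.

Unemployment rate ≈ 6.83%; labor force participation rate ≈ 64.80%.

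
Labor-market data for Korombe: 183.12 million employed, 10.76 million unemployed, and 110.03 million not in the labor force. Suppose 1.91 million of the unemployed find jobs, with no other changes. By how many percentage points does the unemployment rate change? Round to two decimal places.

Initially, labor force = 183.12 + 10.76 = 193.88 million, so u = 10.76/193.88 = 5.55%.
After the change, unemployed falls and employed rises by 1.91; labor force unchanged → E = 185.03, U = 8.85, labor force = 193.88 million.
New unemployment rate = 8.85 / 193.88 = 4.56%.
Change = 4.56% − 5.55% = −0.99 percentage points.

The unemployment rate changes by −0.99 percentage points.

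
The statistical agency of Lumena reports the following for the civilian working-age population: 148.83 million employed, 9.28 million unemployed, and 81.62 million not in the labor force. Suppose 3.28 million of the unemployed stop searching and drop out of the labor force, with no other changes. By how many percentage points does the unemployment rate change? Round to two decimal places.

The unemployment rate changes by −1.99 percentage points.

Initially, labor force = 148.83 + 9.28 = 158.11 million, so u = 9.28/158.11 = 5.87%.
After the change, unemployed and labor force both fall by 3.28 → E = 148.83, U = 6.00, labor force = 154.83 million.
New unemployment rate = 6.00 / 154.83 = 3.88%.
Change = 3.88% − 5.87% = −1.99 percentage points.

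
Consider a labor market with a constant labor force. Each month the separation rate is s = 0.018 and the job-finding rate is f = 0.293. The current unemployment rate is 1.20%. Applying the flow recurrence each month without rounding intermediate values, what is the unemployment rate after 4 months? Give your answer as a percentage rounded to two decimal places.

With a fixed labor force, u_{t+1} = u_t + s·(1−u_t) − f·u_t = u_t·(1−s−f) + s.
Here 1−s−f = 0.689 and s = 0.018.
u_1 = 0.012000 × 0.689 + 0.018 = 0.026268.
u_2 = 0.026268 × 0.689 + 0.018 = 0.036099.
u_3 = 0.036099 × 0.689 + 0.018 = 0.042872.
u_4 = 0.042872 × 0.689 + 0.018 = 0.047539.

Unemployment rate after four months ≈ 4.75%.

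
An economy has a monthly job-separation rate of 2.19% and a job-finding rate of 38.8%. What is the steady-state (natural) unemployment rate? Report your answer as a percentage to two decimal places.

At steady state the flows balance: s·E = f·U, so U/(E+U) = s/(s+f).
u* = 2.19 / (2.19 + 38.8) = 2.19 / 40.99 = 5.34%.

Steady-state unemployment rate ≈ 5.34%.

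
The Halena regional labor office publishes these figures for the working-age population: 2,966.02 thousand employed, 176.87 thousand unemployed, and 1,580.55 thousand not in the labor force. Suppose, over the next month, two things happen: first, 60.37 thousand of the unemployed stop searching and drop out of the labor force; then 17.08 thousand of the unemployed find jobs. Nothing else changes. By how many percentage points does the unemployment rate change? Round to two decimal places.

The unemployment rate changes by −2.40 percentage points.

Initially, labor force = 2,966.02 + 176.87 = 3,142.89 thousand, so u = 176.87/3,142.89 = 5.63%.
After the first change, unemployed and labor force both fall by 60.37 → E = 2,966.02, U = 116.50, labor force = 3,082.52 thousand.
After the second change, unemployed falls and employed rises by 17.08; labor force unchanged → E = 2,983.10, U = 99.42, labor force = 3,082.52 thousand.
New unemployment rate = 99.42 / 3,082.52 = 3.23%.
Change = 3.23% − 5.63% = −2.40 percentage points.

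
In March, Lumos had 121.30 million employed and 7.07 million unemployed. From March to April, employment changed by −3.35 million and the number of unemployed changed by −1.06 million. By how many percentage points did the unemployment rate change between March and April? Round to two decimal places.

The unemployment rate changed by −0.66 percentage points.

March: labor force = 121.30 + 7.07 = 128.37; u = 7.07/128.37 = 5.51%.
April: labor force = 117.95 + 6.01 = 123.96; u = 6.01/123.96 = 4.85%.
Change = 4.85% − 5.51% = −0.66 pp.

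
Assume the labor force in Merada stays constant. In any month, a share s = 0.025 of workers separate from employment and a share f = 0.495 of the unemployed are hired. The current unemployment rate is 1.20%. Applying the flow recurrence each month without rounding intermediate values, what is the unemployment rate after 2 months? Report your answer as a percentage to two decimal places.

With a fixed labor force, u_{t+1} = u_t + s·(1−u_t) − f·u_t = u_t·(1−s−f) + s.
Here 1−s−f = 0.480 and s = 0.025.
u_1 = 0.012000 × 0.480 + 0.025 = 0.030760.
u_2 = 0.030760 × 0.480 + 0.025 = 0.039765.

Unemployment rate after two months ≈ 3.98%.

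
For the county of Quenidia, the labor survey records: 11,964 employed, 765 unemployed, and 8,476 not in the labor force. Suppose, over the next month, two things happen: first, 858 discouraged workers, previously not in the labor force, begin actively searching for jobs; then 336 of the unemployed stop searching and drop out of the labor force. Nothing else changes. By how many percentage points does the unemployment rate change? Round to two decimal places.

The unemployment rate changes by +3.70 percentage points.

Initially, labor force = 11,964 + 765 = 12,729, so u = 765/12,729 = 6.01%.
After the first change, unemployed and labor force both rise by 858 → E = 11,964, U = 1,623, labor force = 13,587.
After the second change, unemployed and labor force both fall by 336 → E = 11,964, U = 1,287, labor force = 13,251.
New unemployment rate = 1,287 / 13,251 = 9.71%.
Change = 9.71% − 6.01% = +3.70 percentage points.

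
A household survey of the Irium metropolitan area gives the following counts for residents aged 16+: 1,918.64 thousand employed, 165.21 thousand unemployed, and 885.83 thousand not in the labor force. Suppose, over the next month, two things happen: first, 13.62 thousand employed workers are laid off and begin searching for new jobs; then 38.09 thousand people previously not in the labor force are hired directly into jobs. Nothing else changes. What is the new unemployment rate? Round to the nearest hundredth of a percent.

New unemployment rate ≈ 8.43%.

Initially, labor force = 1,918.64 + 165.21 = 2,083.85 thousand, so u = 165.21/2,083.85 = 7.93%.
After the first change, employed falls and unemployed rises by 13.62; labor force unchanged → E = 1,905.02, U = 178.83, labor force = 2,083.85 thousand.
After the second change, employed and labor force both rise by 38.09; unemployed unchanged → E = 1,943.11, U = 178.83, labor force = 2,121.94 thousand.
New unemployment rate = 178.83 / 2,121.94 = 8.43%.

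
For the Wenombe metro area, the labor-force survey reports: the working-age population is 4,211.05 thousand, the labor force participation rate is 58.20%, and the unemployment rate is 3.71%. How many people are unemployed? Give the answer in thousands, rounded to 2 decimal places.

About 90.93 thousand are unemployed.

Labor force = 0.5820 × 4,211.05 = 2,450.83 thousand.
Unemployed = 0.0371 × 2,450.83 ≈ 90.93 thousand.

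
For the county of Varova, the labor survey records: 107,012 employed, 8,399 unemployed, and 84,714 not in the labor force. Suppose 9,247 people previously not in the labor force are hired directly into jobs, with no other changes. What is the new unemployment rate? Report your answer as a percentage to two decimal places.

New unemployment rate ≈ 6.74%.

Initially, labor force = 107,012 + 8,399 = 115,411, so u = 8,399/115,411 = 7.28%.
After the change, employed and labor force both rise by 9,247; unemployed unchanged → E = 116,259, U = 8,399, labor force = 124,658.
New unemployment rate = 8,399 / 124,658 = 6.74%.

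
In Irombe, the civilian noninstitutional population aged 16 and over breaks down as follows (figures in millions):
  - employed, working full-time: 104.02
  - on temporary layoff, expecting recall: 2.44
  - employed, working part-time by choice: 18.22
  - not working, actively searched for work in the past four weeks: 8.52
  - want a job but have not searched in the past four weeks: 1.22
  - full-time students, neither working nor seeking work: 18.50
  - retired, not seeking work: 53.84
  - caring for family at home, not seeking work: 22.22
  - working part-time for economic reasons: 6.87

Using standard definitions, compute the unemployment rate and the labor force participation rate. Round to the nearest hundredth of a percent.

Unemployment rate ≈ 7.82%; labor force participation rate ≈ 59.39%.

Employed = 104.02 + 18.22 + 6.87 = 129.11 million (anyone who worked, including part-time for economic reasons, counts as employed).
Unemployed = 2.44 + 8.52 = 10.96 million (jobless and actively searching, or on temporary layoff).
Labor force = 129.11 + 10.96 = 140.07 million.
Not in labor force = 1.22 + 18.50 + 53.84 + 22.22 = 95.78 million (those not working and not actively searching are outside the labor force — including those who want a job but have given up searching).
Civilian working-age population = 140.07 + 95.78 = 235.85 million.
Unemployment rate = 10.96 / 140.07 = 7.82%.
Labor force participation rate = 140.07 / 235.85 = 59.39%.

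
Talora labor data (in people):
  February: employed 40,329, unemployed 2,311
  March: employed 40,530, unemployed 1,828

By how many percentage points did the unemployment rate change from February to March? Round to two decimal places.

The unemployment rate changed by −1.10 percentage points.

February: labor force = 40,329 + 2,311 = 42,640; u = 2,311/42,640 = 5.42%.
March: labor force = 40,530 + 1,828 = 42,358; u = 1,828/42,358 = 4.32%.
Change = 4.32% − 5.42% = −1.10 pp.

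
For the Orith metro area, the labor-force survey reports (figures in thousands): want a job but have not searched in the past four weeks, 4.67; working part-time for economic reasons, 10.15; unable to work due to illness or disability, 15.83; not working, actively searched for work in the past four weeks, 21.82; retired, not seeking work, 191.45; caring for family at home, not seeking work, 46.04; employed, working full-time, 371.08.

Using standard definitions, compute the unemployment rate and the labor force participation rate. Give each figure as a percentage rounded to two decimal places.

Unemployment rate ≈ 5.41%; labor force participation rate ≈ 60.97%.

Employed = 10.15 + 371.08 = 381.23 thousand (anyone who worked, including part-time for economic reasons, counts as employed).
Unemployed = 21.82 thousand.
Labor force = 381.23 + 21.82 = 403.05 thousand.
Not in labor force = 4.67 + 15.83 + 191.45 + 46.04 = 257.99 thousand (those not working and not actively searching are outside the labor force — including those who want a job but have given up searching).
Civilian working-age population = 403.05 + 257.99 = 661.04 thousand.
Unemployment rate = 21.82 / 403.05 = 5.41%.
Labor force participation rate = 403.05 / 661.04 = 60.97%.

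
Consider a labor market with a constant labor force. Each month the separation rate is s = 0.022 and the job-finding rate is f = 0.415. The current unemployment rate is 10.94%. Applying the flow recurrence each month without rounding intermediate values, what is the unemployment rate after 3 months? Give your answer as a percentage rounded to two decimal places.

Unemployment rate after three months ≈ 6.09%.

With a fixed labor force, u_{t+1} = u_t + s·(1−u_t) − f·u_t = u_t·(1−s−f) + s.
Here 1−s−f = 0.563 and s = 0.022.
u_1 = 0.109400 × 0.563 + 0.022 = 0.083592.
u_2 = 0.083592 × 0.563 + 0.022 = 0.069062.
u_3 = 0.069062 × 0.563 + 0.022 = 0.060882.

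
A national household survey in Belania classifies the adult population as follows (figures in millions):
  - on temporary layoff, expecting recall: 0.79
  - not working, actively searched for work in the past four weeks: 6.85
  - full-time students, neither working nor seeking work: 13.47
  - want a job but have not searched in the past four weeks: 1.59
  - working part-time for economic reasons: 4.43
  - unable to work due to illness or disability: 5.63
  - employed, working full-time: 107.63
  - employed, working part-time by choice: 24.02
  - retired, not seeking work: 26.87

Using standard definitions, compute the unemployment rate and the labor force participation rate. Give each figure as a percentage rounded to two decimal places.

Employed = 4.43 + 107.63 + 24.02 = 136.08 million (anyone who worked, including part-time for economic reasons, counts as employed).
Unemployed = 0.79 + 6.85 = 7.64 million (jobless and actively searching, or on temporary layoff).
Labor force = 136.08 + 7.64 = 143.72 million.
Not in labor force = 13.47 + 1.59 + 5.63 + 26.87 = 47.56 million (those not working and not actively searching are outside the labor force — including those who want a job but have given up searching).
Civilian working-age population = 143.72 + 47.56 = 191.28 million.
Unemployment rate = 7.64 / 143.72 = 5.32%.
Labor force participation rate = 143.72 / 191.28 = 75.14%.

Unemployment rate ≈ 5.32%; labor force participation rate ≈ 75.14%.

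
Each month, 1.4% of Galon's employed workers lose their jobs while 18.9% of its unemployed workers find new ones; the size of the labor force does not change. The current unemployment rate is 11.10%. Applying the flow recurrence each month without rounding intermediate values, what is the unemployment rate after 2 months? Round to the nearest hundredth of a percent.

Unemployment rate after two months ≈ 9.57%.

With a fixed labor force, u_{t+1} = u_t + s·(1−u_t) − f·u_t = u_t·(1−s−f) + s.
Here 1−s−f = 0.797 and s = 0.014.
u_1 = 0.111000 × 0.797 + 0.014 = 0.102467.
u_2 = 0.102467 × 0.797 + 0.014 = 0.095666.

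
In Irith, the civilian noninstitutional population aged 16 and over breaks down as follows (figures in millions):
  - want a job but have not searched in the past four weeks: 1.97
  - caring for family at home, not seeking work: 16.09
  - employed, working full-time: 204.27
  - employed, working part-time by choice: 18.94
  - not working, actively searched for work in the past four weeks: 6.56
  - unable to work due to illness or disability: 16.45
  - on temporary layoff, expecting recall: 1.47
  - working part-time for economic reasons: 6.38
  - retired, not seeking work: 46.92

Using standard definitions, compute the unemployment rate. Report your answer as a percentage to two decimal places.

Employed = 204.27 + 18.94 + 6.38 = 229.59 million (anyone who worked, including part-time for economic reasons, counts as employed).
Unemployed = 6.56 + 1.47 = 8.03 million (jobless and actively searching, or on temporary layoff).
Labor force = 229.59 + 8.03 = 237.62 million.
Unemployment rate = 8.03 / 237.62 = 3.38%.

Unemployment rate ≈ 3.38%.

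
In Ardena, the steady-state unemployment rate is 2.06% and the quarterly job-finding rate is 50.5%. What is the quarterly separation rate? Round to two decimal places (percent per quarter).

From u* = s/(s+f): s = u·f/(1−u).
s = 0.0206 × 50.5 / (1 − 0.0206) = 1.0403 / 0.9794 ≈ 1.06% per quarter.

Separation rate ≈ 1.06% per quarter.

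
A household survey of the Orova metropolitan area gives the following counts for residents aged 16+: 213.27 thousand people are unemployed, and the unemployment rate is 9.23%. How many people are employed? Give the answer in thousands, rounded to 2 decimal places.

About 2,097.35 thousand are employed.

Labor force = U / u = 213.27 / 0.0923 ≈ 2,310.62 thousand.
Employed = labor force − unemployed = 2,310.62 − 213.27 = 2,097.35 thousand.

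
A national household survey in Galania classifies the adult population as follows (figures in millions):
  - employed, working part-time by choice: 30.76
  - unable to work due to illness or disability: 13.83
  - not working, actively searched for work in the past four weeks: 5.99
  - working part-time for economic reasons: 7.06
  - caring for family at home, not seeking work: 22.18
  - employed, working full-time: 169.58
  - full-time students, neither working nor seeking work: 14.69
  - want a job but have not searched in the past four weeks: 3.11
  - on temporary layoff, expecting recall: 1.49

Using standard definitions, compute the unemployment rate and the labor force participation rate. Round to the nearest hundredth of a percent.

Employed = 30.76 + 7.06 + 169.58 = 207.40 million (anyone who worked, including part-time for economic reasons, counts as employed).
Unemployed = 5.99 + 1.49 = 7.48 million (jobless and actively searching, or on temporary layoff).
Labor force = 207.40 + 7.48 = 214.88 million.
Not in labor force = 13.83 + 22.18 + 14.69 + 3.11 = 53.81 million (those not working and not actively searching are outside the labor force — including those who want a job but have given up searching).
Civilian working-age population = 214.88 + 53.81 = 268.69 million.
Unemployment rate = 7.48 / 214.88 = 3.48%.
Labor force participation rate = 214.88 / 268.69 = 79.97%.

Unemployment rate ≈ 3.48%; labor force participation rate ≈ 79.97%.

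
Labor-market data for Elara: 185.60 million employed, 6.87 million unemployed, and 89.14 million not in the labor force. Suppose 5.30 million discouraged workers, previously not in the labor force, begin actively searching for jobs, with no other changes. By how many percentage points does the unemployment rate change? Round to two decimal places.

The unemployment rate changes by +2.58 percentage points.

Initially, labor force = 185.60 + 6.87 = 192.47 million, so u = 6.87/192.47 = 3.57%.
After the change, unemployed and labor force both rise by 5.30 → E = 185.60, U = 12.17, labor force = 197.77 million.
New unemployment rate = 12.17 / 197.77 = 6.15%.
Change = 6.15% − 3.57% = +2.58 percentage points.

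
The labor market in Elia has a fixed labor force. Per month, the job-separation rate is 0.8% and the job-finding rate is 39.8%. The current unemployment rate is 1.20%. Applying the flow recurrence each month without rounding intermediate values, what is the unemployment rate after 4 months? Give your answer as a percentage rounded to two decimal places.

With a fixed labor force, u_{t+1} = u_t + s·(1−u_t) − f·u_t = u_t·(1−s−f) + s.
Here 1−s−f = 0.594 and s = 0.008.
u_1 = 0.012000 × 0.594 + 0.008 = 0.015128.
u_2 = 0.015128 × 0.594 + 0.008 = 0.016986.
u_3 = 0.016986 × 0.594 + 0.008 = 0.018090.
u_4 = 0.018090 × 0.594 + 0.008 = 0.018745.

Unemployment rate after four months ≈ 1.87%.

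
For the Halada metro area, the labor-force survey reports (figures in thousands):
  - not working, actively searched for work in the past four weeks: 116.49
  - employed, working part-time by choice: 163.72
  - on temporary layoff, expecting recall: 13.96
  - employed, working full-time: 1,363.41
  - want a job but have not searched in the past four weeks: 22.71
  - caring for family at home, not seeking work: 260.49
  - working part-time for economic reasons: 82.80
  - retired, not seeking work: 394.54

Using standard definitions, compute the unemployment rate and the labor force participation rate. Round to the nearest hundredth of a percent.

Unemployment rate ≈ 7.50%; labor force participation rate ≈ 71.97%.

Employed = 163.72 + 1,363.41 + 82.80 = 1,609.93 thousand (anyone who worked, including part-time for economic reasons, counts as employed).
Unemployed = 116.49 + 13.96 = 130.45 thousand (jobless and actively searching, or on temporary layoff).
Labor force = 1,609.93 + 130.45 = 1,740.38 thousand.
Not in labor force = 22.71 + 260.49 + 394.54 = 677.74 thousand (those not working and not actively searching are outside the labor force — including those who want a job but have given up searching).
Civilian working-age population = 1,740.38 + 677.74 = 2,418.12 thousand.
Unemployment rate = 130.45 / 1,740.38 = 7.50%.
Labor force participation rate = 1,740.38 / 2,418.12 = 71.97%.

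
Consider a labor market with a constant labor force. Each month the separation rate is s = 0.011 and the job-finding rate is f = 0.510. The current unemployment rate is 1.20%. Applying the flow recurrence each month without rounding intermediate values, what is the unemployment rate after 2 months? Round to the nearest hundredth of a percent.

Unemployment rate after two months ≈ 1.90%.

With a fixed labor force, u_{t+1} = u_t + s·(1−u_t) − f·u_t = u_t·(1−s−f) + s.
Here 1−s−f = 0.479 and s = 0.011.
u_1 = 0.012000 × 0.479 + 0.011 = 0.016748.
u_2 = 0.016748 × 0.479 + 0.011 = 0.019022.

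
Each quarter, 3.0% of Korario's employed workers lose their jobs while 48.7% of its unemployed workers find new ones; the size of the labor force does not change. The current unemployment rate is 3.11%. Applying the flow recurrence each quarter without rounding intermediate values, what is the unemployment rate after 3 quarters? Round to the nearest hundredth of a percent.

Unemployment rate after three quarters ≈ 5.50%.

With a fixed labor force, u_{t+1} = u_t + s·(1−u_t) − f·u_t = u_t·(1−s−f) + s.
Here 1−s−f = 0.483 and s = 0.030.
u_1 = 0.031100 × 0.483 + 0.030 = 0.045021.
u_2 = 0.045021 × 0.483 + 0.030 = 0.051745.
u_3 = 0.051745 × 0.483 + 0.030 = 0.054993.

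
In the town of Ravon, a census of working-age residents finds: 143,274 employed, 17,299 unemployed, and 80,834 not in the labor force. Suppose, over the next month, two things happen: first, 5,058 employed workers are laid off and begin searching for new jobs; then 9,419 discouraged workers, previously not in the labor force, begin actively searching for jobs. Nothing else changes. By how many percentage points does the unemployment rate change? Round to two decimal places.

Initially, labor force = 143,274 + 17,299 = 160,573, so u = 17,299/160,573 = 10.77%.
After the first change, employed falls and unemployed rises by 5,058; labor force unchanged → E = 138,216, U = 22,357, labor force = 160,573.
After the second change, unemployed and labor force both rise by 9,419 → E = 138,216, U = 31,776, labor force = 169,992.
New unemployment rate = 31,776 / 169,992 = 18.69%.
Change = 18.69% − 10.77% = +7.92 percentage points.

The unemployment rate changes by +7.92 percentage points.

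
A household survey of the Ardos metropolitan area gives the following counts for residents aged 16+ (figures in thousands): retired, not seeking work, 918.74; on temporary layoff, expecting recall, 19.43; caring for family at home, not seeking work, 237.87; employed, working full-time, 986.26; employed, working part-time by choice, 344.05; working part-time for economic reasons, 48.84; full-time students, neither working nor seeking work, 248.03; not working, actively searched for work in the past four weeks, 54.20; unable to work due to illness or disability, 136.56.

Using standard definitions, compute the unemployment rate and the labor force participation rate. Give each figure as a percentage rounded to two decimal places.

Employed = 986.26 + 344.05 + 48.84 = 1,379.15 thousand (anyone who worked, including part-time for economic reasons, counts as employed).
Unemployed = 19.43 + 54.20 = 73.63 thousand (jobless and actively searching, or on temporary layoff).
Labor force = 1,379.15 + 73.63 = 1,452.78 thousand.
Not in labor force = 918.74 + 237.87 + 248.03 + 136.56 = 1,541.20 thousand (those not working and not actively searching are outside the labor force).
Civilian working-age population = 1,452.78 + 1,541.20 = 2,993.98 thousand.
Unemployment rate = 73.63 / 1,452.78 = 5.07%.
Labor force participation rate = 1,452.78 / 2,993.98 = 48.52%.

Unemployment rate ≈ 5.07%; labor force participation rate ≈ 48.52%.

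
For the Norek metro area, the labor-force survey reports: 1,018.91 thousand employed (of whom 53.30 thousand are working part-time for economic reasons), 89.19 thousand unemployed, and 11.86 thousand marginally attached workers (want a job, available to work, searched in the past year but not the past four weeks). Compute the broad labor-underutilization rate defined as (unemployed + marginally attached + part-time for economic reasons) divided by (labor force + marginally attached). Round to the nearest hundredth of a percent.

Labor force = 1,018.91 + 89.19 = 1,108.10 thousand.
Numerator = 89.19 + 11.86 + 53.30 = 154.35 thousand.
Denominator = 1,108.10 + 11.86 = 1,119.96 thousand.
Broad rate = 154.35 / 1,119.96 = 13.78%.

Broad underutilization rate ≈ 13.78%.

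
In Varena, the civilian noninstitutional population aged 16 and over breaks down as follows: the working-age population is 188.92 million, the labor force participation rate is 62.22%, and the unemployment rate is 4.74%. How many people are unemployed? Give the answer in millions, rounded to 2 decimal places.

About 5.57 million are unemployed.

Labor force = 0.6222 × 188.92 = 117.55 million.
Unemployed = 0.0474 × 117.55 ≈ 5.57 million.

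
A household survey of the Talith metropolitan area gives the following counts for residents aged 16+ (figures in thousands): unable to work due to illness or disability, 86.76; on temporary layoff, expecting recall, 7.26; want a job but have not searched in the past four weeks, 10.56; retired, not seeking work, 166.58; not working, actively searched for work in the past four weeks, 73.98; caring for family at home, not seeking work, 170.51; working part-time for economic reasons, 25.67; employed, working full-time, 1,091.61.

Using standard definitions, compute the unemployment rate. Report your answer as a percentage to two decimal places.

Unemployment rate ≈ 6.78%.

Employed = 25.67 + 1,091.61 = 1,117.28 thousand (anyone who worked, including part-time for economic reasons, counts as employed).
Unemployed = 7.26 + 73.98 = 81.24 thousand (jobless and actively searching, or on temporary layoff).
Labor force = 1,117.28 + 81.24 = 1,198.52 thousand.
Unemployment rate = 81.24 / 1,198.52 = 6.78%.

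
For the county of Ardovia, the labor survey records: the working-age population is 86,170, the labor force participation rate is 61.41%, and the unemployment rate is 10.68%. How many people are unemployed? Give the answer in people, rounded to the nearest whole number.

Labor force = 0.6141 × 86,170 = 52,917.
Unemployed = 0.1068 × 52,917 ≈ 5,652.

About 5,652 are unemployed.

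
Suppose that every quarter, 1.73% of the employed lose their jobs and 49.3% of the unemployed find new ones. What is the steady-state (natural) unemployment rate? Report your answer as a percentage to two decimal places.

At steady state the flows balance: s·E = f·U, so U/(E+U) = s/(s+f).
u* = 1.73 / (1.73 + 49.3) = 1.73 / 51.03 = 3.39%.

Steady-state unemployment rate ≈ 3.39%.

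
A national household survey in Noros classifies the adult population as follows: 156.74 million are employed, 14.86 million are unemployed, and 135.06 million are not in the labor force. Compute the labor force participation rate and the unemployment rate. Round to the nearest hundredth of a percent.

Labor force = employed + unemployed = 156.74 + 14.86 = 171.60 million.
Working-age population = 171.60 + 135.06 = 306.66 million.
Unemployment rate = 14.86 / 171.60 = 8.66%.
Labor force participation rate = 171.60 / 306.66 = 55.96%.

Labor force participation rate ≈ 55.96%; unemployment rate ≈ 8.66%.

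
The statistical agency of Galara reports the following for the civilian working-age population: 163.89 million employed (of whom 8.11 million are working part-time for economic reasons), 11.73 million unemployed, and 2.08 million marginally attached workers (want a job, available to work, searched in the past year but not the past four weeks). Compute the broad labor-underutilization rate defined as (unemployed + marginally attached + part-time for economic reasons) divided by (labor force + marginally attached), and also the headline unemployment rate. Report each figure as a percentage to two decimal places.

Broad underutilization rate ≈ 12.34%; headline unemployment rate ≈ 6.68%.

Labor force = 163.89 + 11.73 = 175.62 million.
Numerator = 11.73 + 2.08 + 8.11 = 21.92 million.
Denominator = 175.62 + 2.08 = 177.70 million.
Broad rate = 21.92 / 177.70 = 12.34%.
Headline unemployment rate = 11.73 / 175.62 = 6.68%.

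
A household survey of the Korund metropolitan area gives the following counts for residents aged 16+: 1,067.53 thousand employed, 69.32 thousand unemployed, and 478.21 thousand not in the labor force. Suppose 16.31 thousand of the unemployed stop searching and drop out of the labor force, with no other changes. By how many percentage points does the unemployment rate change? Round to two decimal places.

Initially, labor force = 1,067.53 + 69.32 = 1,136.85 thousand, so u = 69.32/1,136.85 = 6.10%.
After the change, unemployed and labor force both fall by 16.31 → E = 1,067.53, U = 53.01, labor force = 1,120.54 thousand.
New unemployment rate = 53.01 / 1,120.54 = 4.73%.
Change = 4.73% − 6.10% = −1.37 percentage points.

The unemployment rate changes by −1.37 percentage points.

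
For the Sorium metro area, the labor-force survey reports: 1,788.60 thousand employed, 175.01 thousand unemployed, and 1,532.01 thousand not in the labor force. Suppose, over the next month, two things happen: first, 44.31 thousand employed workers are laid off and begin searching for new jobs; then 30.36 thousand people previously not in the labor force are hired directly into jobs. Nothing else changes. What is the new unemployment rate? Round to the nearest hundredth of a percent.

New unemployment rate ≈ 11.00%.

Initially, labor force = 1,788.60 + 175.01 = 1,963.61 thousand, so u = 175.01/1,963.61 = 8.91%.
After the first change, employed falls and unemployed rises by 44.31; labor force unchanged → E = 1,744.29, U = 219.32, labor force = 1,963.61 thousand.
After the second change, employed and labor force both rise by 30.36; unemployed unchanged → E = 1,774.65, U = 219.32, labor force = 1,993.97 thousand.
New unemployment rate = 219.32 / 1,993.97 = 11.00%.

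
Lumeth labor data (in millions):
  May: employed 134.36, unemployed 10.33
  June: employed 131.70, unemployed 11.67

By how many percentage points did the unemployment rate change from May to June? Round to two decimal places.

The unemployment rate changed by +1.00 percentage points.

May: labor force = 134.36 + 10.33 = 144.69; u = 10.33/144.69 = 7.14%.
June: labor force = 131.70 + 11.67 = 143.37; u = 11.67/143.37 = 8.14%.
Change = 8.14% − 7.14% = +1.00 pp.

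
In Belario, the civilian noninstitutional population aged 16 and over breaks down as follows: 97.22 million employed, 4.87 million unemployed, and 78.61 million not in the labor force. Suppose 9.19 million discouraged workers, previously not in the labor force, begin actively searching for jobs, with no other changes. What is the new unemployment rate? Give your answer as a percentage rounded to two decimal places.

New unemployment rate ≈ 12.63%.

Initially, labor force = 97.22 + 4.87 = 102.09 million, so u = 4.87/102.09 = 4.77%.
After the change, unemployed and labor force both rise by 9.19 → E = 97.22, U = 14.06, labor force = 111.28 million.
New unemployment rate = 14.06 / 111.28 = 12.63%.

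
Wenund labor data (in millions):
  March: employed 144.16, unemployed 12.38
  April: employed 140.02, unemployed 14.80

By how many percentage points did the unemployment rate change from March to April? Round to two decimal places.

March: labor force = 144.16 + 12.38 = 156.54; u = 12.38/156.54 = 7.91%.
April: labor force = 140.02 + 14.80 = 154.82; u = 14.80/154.82 = 9.56%.
Change = 9.56% − 7.91% = +1.65 pp.

The unemployment rate changed by +1.65 percentage points.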